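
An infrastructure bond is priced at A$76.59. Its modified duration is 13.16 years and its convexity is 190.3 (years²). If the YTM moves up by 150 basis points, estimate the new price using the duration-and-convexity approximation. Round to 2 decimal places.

A$63.11

Duration effect: -D_mod·Δy = -13.16 × (+0.015) = -0.197400
Convexity effect: ½·C·(Δy)² = 0.5 × 190.3 × (0.015)² = +0.02140875
ΔP/P ≈ -0.197400 + 0.02140875 = -0.17599125
New price ≈ 76.59 × (1 - 0.17599125) = 63.1108301625.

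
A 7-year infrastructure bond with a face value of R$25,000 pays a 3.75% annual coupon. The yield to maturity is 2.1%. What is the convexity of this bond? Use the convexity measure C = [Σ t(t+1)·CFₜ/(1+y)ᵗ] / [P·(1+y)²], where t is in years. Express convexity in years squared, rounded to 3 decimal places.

46.856

With y = 0.021:
  t   CF        PV=CF/(1+0.021)^t    t·PV        t(t+1)·PV
  1       937.50       918.2174       918.2174       1,836.4349
  2       937.50       899.3315     1,798.6629       5,395.9888
  3       937.50       880.8340     2,642.5019      10,570.0075
  4       937.50       862.7169     3,450.8676      17,254.3381
  5       937.50       844.9725     4,224.8624      25,349.1745
  6       937.50       827.5930     4,965.5582      34,758.9072
  7    25,937.50    22,425.7987   156,980.5909   1,255,844.7271
  Σ                 27,659.4640   174,981.2614   1,351,009.5781
P = 27,659.4640.
Convexity = Σ t(t+1)·PV / [P·(1+y)²] = 1,351,009.5781 / (27,659.4640 × 1.042441) = 46.85578.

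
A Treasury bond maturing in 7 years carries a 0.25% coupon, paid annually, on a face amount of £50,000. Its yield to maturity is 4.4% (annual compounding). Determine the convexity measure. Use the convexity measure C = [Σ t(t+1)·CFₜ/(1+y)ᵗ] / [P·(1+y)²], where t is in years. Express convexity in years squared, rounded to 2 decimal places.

50.78

With y = 0.044:
  t   CF        PV=CF/(1+0.044)^t    t·PV        t(t+1)·PV
  1       125.00       119.7318       119.7318         239.4636
  2       125.00       114.6856       229.3713         688.1138
  3       125.00       109.8521       329.5564       1,318.2257
  4       125.00       105.2224       420.8894       2,104.4471
  5       125.00       100.7877       503.9385       3,023.6309
  6       125.00        96.5399       579.2396       4,054.6774
  7    50,125.00    37,080.9537   259,566.6756   2,076,533.4051
  Σ                 37,727.7732   261,749.4027   2,087,961.9636
P = 37,727.7732.
Convexity = Σ t(t+1)·PV / [P·(1+y)²] = 2,087,961.9636 / (37,727.7732 × 1.089936) = 50.77623.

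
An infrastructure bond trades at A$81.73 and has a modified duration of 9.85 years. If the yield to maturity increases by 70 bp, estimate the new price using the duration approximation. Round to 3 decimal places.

Duration approximation: ΔP/P ≈ -D_mod · Δy = -9.85 × (+0.007) = -0.068950.
New price ≈ 81.73 × (1 - 0.068950) = 76.0947165.

A$76.095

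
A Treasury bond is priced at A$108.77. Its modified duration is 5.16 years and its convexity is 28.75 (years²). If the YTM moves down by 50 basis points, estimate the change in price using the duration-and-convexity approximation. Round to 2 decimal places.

Duration effect: -D_mod·Δy = -5.16 × (-0.005) = +0.025800
Convexity effect: ½·C·(Δy)² = 0.5 × 28.75 × (-0.005)² = +0.000359375
ΔP/P ≈ +0.025800 + 0.000359375 = +0.026159375
ΔP ≈ 108.77 × (+0.026159375) = +2.84535521875.

+A$2.85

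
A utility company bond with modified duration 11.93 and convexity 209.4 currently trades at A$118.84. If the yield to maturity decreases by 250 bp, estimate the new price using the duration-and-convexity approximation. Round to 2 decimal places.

A$162.06

Duration effect: -D_mod·Δy = -11.93 × (-0.025) = +0.298250
Convexity effect: ½·C·(Δy)² = 0.5 × 209.4 × (-0.025)² = +0.0654375
ΔP/P ≈ +0.298250 + 0.0654375 = +0.3636875
New price ≈ 118.84 × (1 + 0.3636875) = 162.0606225.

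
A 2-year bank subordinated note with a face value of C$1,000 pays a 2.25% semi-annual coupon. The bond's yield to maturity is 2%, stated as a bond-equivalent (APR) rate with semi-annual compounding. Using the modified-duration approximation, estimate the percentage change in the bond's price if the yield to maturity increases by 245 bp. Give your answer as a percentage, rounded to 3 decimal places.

-4.771%

Periodic yield y = 0.01. Modified duration first:
  t   CF        PV=CF/(1+0.01)^t    t·PV
  1        11.25        11.1386        11.1386
  2        11.25        11.0283        22.0567
  3        11.25        10.9191        32.7574
  4     1,011.25       971.7914     3,887.1655
  Σ                  1,004.8775     3,953.1182
P = 1,004.8775; D_Mac = 3.93393 half-year periods = 1.96697 yrs; D_mod = 1.96697/(1+0.01) = 1.94749 yrs.
ΔP/P ≈ -D_mod · Δy = -1.94749 × (+0.0245) = -0.047714 = -4.7714%.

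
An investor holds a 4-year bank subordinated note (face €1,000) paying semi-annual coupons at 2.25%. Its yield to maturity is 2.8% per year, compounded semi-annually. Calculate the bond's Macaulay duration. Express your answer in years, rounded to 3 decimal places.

3.846 years

Periodic yield y = 0.014. Discount each cash flow and weight by its period:
  t   CF        PV=CF/(1+0.014)^t    t·PV
  1        11.25        11.0947        11.0947
  2        11.25        10.9415        21.8830
  3        11.25        10.7904        32.3713
  4        11.25        10.6414        42.5658
  5        11.25        10.4945        52.4726
  6        11.25        10.3496        62.0978
  7        11.25        10.2067        71.4471
  8     1,011.25       904.8048     7,238.4384
  Σ                    979.3237     7,532.3707
Price P = Σ PV = 979.3237.
Macaulay duration = Σ(t·PV) / P = 7,532.3707 / 979.3237 = 7.69140 half-year periods.
In years: 7.69140 / 2 = 3.84570 years.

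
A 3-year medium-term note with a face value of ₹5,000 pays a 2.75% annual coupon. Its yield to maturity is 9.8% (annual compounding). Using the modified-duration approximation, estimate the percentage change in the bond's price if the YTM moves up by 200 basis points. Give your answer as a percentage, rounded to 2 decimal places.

-5.30%

Periodic yield y = 0.098. Modified duration first:
  t   CF        PV=CF/(1+0.098)^t    t·PV
  1       137.50       125.2277       125.2277
  2       137.50       114.0507       228.1014
  3     5,137.50     3,881.0105    11,643.0314
  Σ                  4,120.2889    11,996.3605
P = 4,120.2889; D_Mac = 2.91153 yrs; D_mod = 2.91153/(1+0.098) = 2.65167 yrs.
ΔP/P ≈ -D_mod · Δy = -2.65167 × (+0.02) = -0.053033 = -5.3033%.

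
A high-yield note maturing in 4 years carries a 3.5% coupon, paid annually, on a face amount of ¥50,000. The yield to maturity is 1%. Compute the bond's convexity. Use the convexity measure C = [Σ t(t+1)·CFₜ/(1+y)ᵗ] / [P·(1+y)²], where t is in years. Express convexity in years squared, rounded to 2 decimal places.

18.38

With y = 0.01:
  t   CF        PV=CF/(1+0.01)^t    t·PV        t(t+1)·PV
  1     1,750.00     1,732.6733     1,732.6733       3,465.3465
  2     1,750.00     1,715.5181     3,431.0362      10,293.1085
  3     1,750.00     1,698.5328     5,095.5983      20,382.3931
  4    51,750.00    49,730.7328   198,922.9313     994,614.6565
  Σ                 54,877.4569   209,182.2390   1,028,755.5047
P = 54,877.4569.
Convexity = Σ t(t+1)·PV / [P·(1+y)²] = 1,028,755.5047 / (54,877.4569 × 1.020100) = 18.37704.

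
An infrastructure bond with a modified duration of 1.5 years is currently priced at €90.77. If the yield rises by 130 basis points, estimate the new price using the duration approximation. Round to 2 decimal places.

€89.00

Duration approximation: ΔP/P ≈ -D_mod · Δy = -1.5 × (+0.013) = -0.019500.
New price ≈ 90.77 × (1 - 0.019500) = 88.999985.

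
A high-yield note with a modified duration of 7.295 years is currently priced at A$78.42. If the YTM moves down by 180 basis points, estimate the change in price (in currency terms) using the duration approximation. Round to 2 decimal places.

Duration approximation: ΔP/P ≈ -D_mod · Δy = -7.295 × (-0.018) = +0.131310.
ΔP ≈ 78.42 × (+0.131310) = +10.2973302.

+A$10.30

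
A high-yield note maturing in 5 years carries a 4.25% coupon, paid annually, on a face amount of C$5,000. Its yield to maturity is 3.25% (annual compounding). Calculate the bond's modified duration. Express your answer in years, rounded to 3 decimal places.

Periodic yield y = 0.0325. First find Macaulay duration:
  t   CF        PV=CF/(1+0.0325)^t    t·PV
  1       212.50       205.8111       205.8111
  2       212.50       199.3328       398.6656
  3       212.50       193.0584       579.1753
  4       212.50       186.9815       747.9261
  5     5,212.50     4,442.1761    22,210.8803
  Σ                  5,227.3600    24,142.4584
P = 5,227.3600; Macaulay duration = 24,142.4584 / 5,227.3600 = 4.61848 years.
Modified duration = D_Mac / (1 + y) = 4.61848 / 1.0325 = 4.47310 years.

4.473 years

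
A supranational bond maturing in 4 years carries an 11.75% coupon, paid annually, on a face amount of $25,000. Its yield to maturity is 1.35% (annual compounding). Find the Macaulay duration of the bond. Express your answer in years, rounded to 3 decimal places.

3.508 years

Periodic yield y = 0.0135. Discount each cash flow and weight by its year:
  t   CF        PV=CF/(1+0.0135)^t    t·PV
  1     2,937.50     2,898.3720     2,898.3720
  2     2,937.50     2,859.7651     5,719.5303
  3     2,937.50     2,821.6726     8,465.0177
  4    27,937.50    26,478.4481   105,913.7926
  Σ                 35,058.2578   122,996.7126
Price P = Σ PV = 35,058.2578.
Macaulay duration = Σ(t·PV) / P = 122,996.7126 / 35,058.2578 = 3.50835 years.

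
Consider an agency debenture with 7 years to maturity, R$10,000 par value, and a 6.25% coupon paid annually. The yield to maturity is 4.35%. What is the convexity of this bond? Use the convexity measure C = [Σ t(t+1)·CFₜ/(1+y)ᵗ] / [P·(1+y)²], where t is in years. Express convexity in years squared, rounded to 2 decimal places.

With y = 0.0435:
  t   CF        PV=CF/(1+0.0435)^t    t·PV        t(t+1)·PV
  1       625.00       598.9459       598.9459       1,197.8917
  2       625.00       573.9778     1,147.9556       3,443.8669
  3       625.00       550.0506     1,650.1519       6,600.6074
  4       625.00       527.1209     2,108.4834      10,542.4172
  5       625.00       505.1470     2,525.7348      15,154.4090
  6       625.00       484.0891     2,904.5346      20,331.7419
  7    10,625.00     7,886.4538    55,205.1768     441,641.4142
  Σ                 11,125.7850    66,140.9830     498,912.3484
P = 11,125.7850.
Convexity = Σ t(t+1)·PV / [P·(1+y)²] = 498,912.3484 / (11,125.7850 × 1.088892) = 41.18212.

41.18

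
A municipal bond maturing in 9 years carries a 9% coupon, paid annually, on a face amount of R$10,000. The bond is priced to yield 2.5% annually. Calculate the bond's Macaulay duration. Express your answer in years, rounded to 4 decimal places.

Periodic yield y = 0.025. Discount each cash flow and weight by its year:
  t   CF        PV=CF/(1+0.025)^t    t·PV
  1       900.00       878.0488       878.0488
  2       900.00       856.6330     1,713.2659
  3       900.00       835.7395     2,507.2184
  4       900.00       815.3556     3,261.4223
  5       900.00       795.4689     3,977.3443
  6       900.00       776.0672     4,656.4031
  7       900.00       757.1387     5,299.9710
  8       900.00       738.6719     5,909.3753
  9    10,900.00     8,727.9391    78,551.4523
  Σ                 15,181.0626   106,754.5014
Price P = Σ PV = 15,181.0626.
Macaulay duration = Σ(t·PV) / P = 106,754.5014 / 15,181.0626 = 7.03208 years.

7.0321 years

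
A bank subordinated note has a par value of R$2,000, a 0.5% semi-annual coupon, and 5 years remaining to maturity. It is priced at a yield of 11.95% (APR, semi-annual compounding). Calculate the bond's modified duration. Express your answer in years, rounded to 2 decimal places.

4.64 years

Periodic yield y = 0.05975. First find Macaulay duration:
  t   CF        PV=CF/(1+0.05975)^t    t·PV
  1         5.00         4.7181         4.7181
  2         5.00         4.4521         8.9042
  3         5.00         4.2011        12.6032
  4         5.00         3.9642        15.8568
  5         5.00         3.7407        18.7035
  6         5.00         3.5298        21.1788
  7         5.00         3.3308        23.3155
  8         5.00         3.1430        25.1439
  9         5.00         2.9658        26.6920
  10    2,005.00     1,122.2255    11,222.2548
  Σ                  1,156.2710    11,379.3707
P = 1,156.2710; Macaulay duration = 11,379.3707 / 1,156.2710 = 9.84144 half-year periods = 4.92072 years.
Modified duration = D_Mac / (1 + y) = 4.92072 / 1.05975 = 4.64328 years.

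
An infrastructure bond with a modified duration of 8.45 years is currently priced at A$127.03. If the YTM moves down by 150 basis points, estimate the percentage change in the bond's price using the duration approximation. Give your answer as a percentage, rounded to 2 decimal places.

+12.68%

Duration approximation: ΔP/P ≈ -D_mod · Δy = -8.45 × (-0.015) = +0.126750.
As a percentage: +12.6750%.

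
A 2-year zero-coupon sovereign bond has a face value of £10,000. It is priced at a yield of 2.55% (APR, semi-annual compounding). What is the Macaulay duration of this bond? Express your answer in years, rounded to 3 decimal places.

A zero-coupon bond has a single cash flow at maturity, so its Macaulay duration equals its maturity: 2 years.
(Equivalently: 4 semi-annual periods ÷ 2 = 2 years.)

2.000 years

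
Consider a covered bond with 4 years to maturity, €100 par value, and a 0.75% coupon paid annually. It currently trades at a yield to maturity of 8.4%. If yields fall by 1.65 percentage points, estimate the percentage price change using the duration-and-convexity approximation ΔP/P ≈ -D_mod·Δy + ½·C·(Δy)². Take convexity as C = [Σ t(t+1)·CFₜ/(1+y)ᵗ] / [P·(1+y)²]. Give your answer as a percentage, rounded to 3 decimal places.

+6.236%

With y = 0.084:
  t   CF        PV=CF/(1+0.084)^t    t·PV        t(t+1)·PV
  1         0.75         0.6919         0.6919           1.3838
  2         0.75         0.6383         1.2765           3.8296
  3         0.75         0.5888         1.7664           7.0657
  4       100.75        72.9672       291.8690       1,459.3448
  Σ                     74.8862       295.6038       1,471.6239
P = 74.8862; D_Mac = 3.94737 yrs; D_mod = 3.64149 yrs; C = 16.72386.
Duration effect: -3.64149 × (-0.0165) = +0.060085
Convexity effect: 0.5 × 16.72386 × (-0.0165)² = +0.0022765
ΔP/P ≈ +0.060085 + 0.0022765 = +0.062361 = +6.2361%.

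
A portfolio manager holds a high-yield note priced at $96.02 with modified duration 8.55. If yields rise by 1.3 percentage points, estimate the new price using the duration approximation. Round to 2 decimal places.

Duration approximation: ΔP/P ≈ -D_mod · Δy = -8.55 × (+0.013) = -0.111150.
New price ≈ 96.02 × (1 - 0.111150) = 85.347377.

$85.35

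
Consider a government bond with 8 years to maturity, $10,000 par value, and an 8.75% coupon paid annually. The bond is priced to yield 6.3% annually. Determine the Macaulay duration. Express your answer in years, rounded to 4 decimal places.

6.2171 years

Periodic yield y = 0.063. Discount each cash flow and weight by its year:
  t   CF        PV=CF/(1+0.063)^t    t·PV
  1       875.00       823.1421       823.1421
  2       875.00       774.3575     1,548.7151
  3       875.00       728.4643     2,185.3928
  4       875.00       685.2909     2,741.1638
  5       875.00       644.6763     3,223.3817
  6       875.00       606.4688     3,638.8128
  7       875.00       570.5257     3,993.6798
  8    10,875.00     6,670.5731    53,364.5850
  Σ                 11,503.4988    71,518.8730
Price P = Σ PV = 11,503.4988.
Macaulay duration = Σ(t·PV) / P = 71,518.8730 / 11,503.4988 = 6.21714 years.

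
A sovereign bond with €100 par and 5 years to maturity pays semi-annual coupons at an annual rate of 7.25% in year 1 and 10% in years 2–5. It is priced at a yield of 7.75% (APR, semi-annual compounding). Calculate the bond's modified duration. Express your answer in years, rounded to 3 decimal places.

4.026 years

Periodic yield y = 0.03875. First find Macaulay duration:
  t   CF        PV=CF/(1+0.03875)^t    t·PV
  1        3.625         3.4898         3.4898
  2        3.625         3.3596         6.7192
  3        5.000         4.4610        13.3831
  4        5.000         4.2946        17.1785
  5        5.000         4.1344        20.6721
  6        5.000         3.9802        23.8811
  7        5.000         3.8317        26.8220
  8        5.000         3.6888        29.5102
  9        5.000         3.5512        31.9605
  10     105.000        71.7925       717.9248
  Σ                    106.5838       891.5412
P = 106.5838; Macaulay duration = 891.5412 / 106.5838 = 8.36470 half-year periods = 4.18235 years.
Modified duration = D_Mac / (1 + y) = 4.18235 / 1.03875 = 4.02633 years.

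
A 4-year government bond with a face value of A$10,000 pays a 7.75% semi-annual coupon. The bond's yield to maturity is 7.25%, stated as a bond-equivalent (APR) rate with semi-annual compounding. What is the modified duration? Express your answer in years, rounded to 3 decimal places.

Periodic yield y = 0.03625. First find Macaulay duration:
  t   CF        PV=CF/(1+0.03625)^t    t·PV
  1       387.50       373.9445       373.9445
  2       387.50       360.8632       721.7264
  3       387.50       348.2395     1,044.7186
  4       387.50       336.0575     1,344.2298
  5       387.50       324.3015     1,621.5076
  6       387.50       312.9568     1,877.7410
  7       387.50       302.0090     2,114.0631
  8    10,387.50     7,812.5838    62,500.6703
  Σ                 10,170.9559    71,598.6014
P = 10,170.9559; Macaulay duration = 71,598.6014 / 10,170.9559 = 7.03952 half-year periods = 3.51976 years.
Modified duration = D_Mac / (1 + y) = 3.51976 / 1.03625 = 3.39663 years.

3.397 years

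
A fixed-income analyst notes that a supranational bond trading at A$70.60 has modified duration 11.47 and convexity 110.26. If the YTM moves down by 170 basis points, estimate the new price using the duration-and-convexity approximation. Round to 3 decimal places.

Duration effect: -D_mod·Δy = -11.47 × (-0.017) = +0.194990
Convexity effect: ½·C·(Δy)² = 0.5 × 110.26 × (-0.017)² = +0.01593257
ΔP/P ≈ +0.194990 + 0.01593257 = +0.21092257
New price ≈ 70.60 × (1 + 0.21092257) = 85.491133442.

A$85.491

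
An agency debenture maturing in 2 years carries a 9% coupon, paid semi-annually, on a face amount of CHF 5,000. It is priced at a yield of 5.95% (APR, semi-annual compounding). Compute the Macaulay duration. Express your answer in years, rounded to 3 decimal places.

Periodic yield y = 0.02975. Discount each cash flow and weight by its period:
  t   CF        PV=CF/(1+0.02975)^t    t·PV
  1       225.00       218.4996       218.4996
  2       225.00       212.1871       424.3741
  3       225.00       206.0569       618.1706
  4     5,225.00     4,646.8547    18,587.4188
  Σ                  5,283.5983    19,848.4632
Price P = Σ PV = 5,283.5983.
Macaulay duration = Σ(t·PV) / P = 19,848.4632 / 5,283.5983 = 3.75662 half-year periods.
In years: 3.75662 / 2 = 1.87831 years.

1.878 years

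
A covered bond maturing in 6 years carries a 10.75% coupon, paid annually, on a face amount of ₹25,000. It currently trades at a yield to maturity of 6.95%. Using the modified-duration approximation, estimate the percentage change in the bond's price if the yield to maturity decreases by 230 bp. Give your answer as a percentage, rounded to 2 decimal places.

Periodic yield y = 0.0695. Modified duration first:
  t   CF        PV=CF/(1+0.0695)^t    t·PV
  1     2,687.50     2,512.8565     2,512.8565
  2     2,687.50     2,349.5619     4,699.1238
  3     2,687.50     2,196.8788     6,590.6365
  4     2,687.50     2,054.1177     8,216.4707
  5     2,687.50     1,920.6336     9,603.1681
  6    27,687.50    18,501.1622   111,006.9731
  Σ                 29,535.2107   142,629.2287
P = 29,535.2107; D_Mac = 4.82913 yrs; D_mod = 4.82913/(1+0.0695) = 4.51531 yrs.
ΔP/P ≈ -D_mod · Δy = -4.51531 × (-0.023) = +0.103852 = +10.3852%.

+10.39%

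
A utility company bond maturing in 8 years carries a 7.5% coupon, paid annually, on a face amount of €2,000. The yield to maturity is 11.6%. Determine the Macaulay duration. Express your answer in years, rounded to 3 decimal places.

6.062 years

Periodic yield y = 0.116. Discount each cash flow and weight by its year:
  t   CF        PV=CF/(1+0.116)^t    t·PV
  1       150.00       134.4086       134.4086
  2       150.00       120.4378       240.8756
  3       150.00       107.9192       323.7576
  4       150.00        96.7018       386.8071
  5       150.00        86.6503       433.2517
  6       150.00        77.6437       465.8621
  7       150.00        69.5732       487.0123
  8     2,150.00       893.5624     7,148.4995
  Σ                  1,586.8970     9,620.4745
Price P = Σ PV = 1,586.8970.
Macaulay duration = Σ(t·PV) / P = 9,620.4745 / 1,586.8970 = 6.06244 years.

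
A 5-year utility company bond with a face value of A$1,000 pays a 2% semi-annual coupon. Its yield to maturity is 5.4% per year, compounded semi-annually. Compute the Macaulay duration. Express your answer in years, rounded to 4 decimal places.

Periodic yield y = 0.027. Discount each cash flow and weight by its period:
  t   CF        PV=CF/(1+0.027)^t    t·PV
  1        10.00         9.7371         9.7371
  2        10.00         9.4811        18.9622
  3        10.00         9.2318        27.6955
  4        10.00         8.9891        35.9566
  5        10.00         8.7528        43.7641
  6        10.00         8.5227        51.1362
  7        10.00         8.2986        58.0905
  8        10.00         8.0805        64.6437
  9        10.00         7.8680        70.8123
  10    1,010.00       773.7790     7,737.7900
  Σ                    852.7408     8,118.5882
Price P = Σ PV = 852.7408.
Macaulay duration = Σ(t·PV) / P = 8,118.5882 / 852.7408 = 9.52058 half-year periods.
In years: 9.52058 / 2 = 4.76029 years.

4.7603 years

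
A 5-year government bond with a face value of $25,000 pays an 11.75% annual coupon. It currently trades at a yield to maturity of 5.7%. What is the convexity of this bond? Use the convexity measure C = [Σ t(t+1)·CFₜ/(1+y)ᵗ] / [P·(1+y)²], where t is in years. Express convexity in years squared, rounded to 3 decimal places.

20.892

With y = 0.057:
  t   CF        PV=CF/(1+0.057)^t    t·PV        t(t+1)·PV
  1     2,937.50     2,779.0918     2,779.0918       5,558.1835
  2     2,937.50     2,629.2259     5,258.4518      15,775.3554
  3     2,937.50     2,487.4417     7,462.3251      29,849.3006
  4     2,937.50     2,353.3034     9,413.2137      47,066.0684
  5    27,937.50    21,174.4727   105,872.3635     635,234.1808
  Σ                 31,423.5355   130,785.4459     733,483.0887
P = 31,423.5355.
Convexity = Σ t(t+1)·PV / [P·(1+y)²] = 733,483.0887 / (31,423.5355 × 1.117249) = 20.89224.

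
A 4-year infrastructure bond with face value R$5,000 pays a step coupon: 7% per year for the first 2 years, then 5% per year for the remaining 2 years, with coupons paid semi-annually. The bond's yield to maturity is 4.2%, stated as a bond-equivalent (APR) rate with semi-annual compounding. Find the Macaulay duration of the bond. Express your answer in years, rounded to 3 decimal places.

Periodic yield y = 0.021. Discount each cash flow and weight by its period:
  t   CF        PV=CF/(1+0.021)^t    t·PV
  1       175.00       171.4006       171.4006
  2       175.00       167.8752       335.7504
  3       175.00       164.4223       493.2670
  4       175.00       161.0405       644.1620
  5       125.00       112.6630       563.3150
  6       125.00       110.3457       662.0744
  7       125.00       108.0761       756.5330
  8     5,125.00     4,339.9820    34,719.8564
  Σ                  5,335.8055    38,346.3587
Price P = Σ PV = 5,335.8055.
Macaulay duration = Σ(t·PV) / P = 38,346.3587 / 5,335.8055 = 7.18661 half-year periods.
In years: 7.18661 / 2 = 3.59331 years.

3.593 years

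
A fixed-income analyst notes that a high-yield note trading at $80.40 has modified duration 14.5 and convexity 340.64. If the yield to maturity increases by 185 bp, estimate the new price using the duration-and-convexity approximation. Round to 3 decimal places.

Duration effect: -D_mod·Δy = -14.5 × (+0.0185) = -0.268250
Convexity effect: ½·C·(Δy)² = 0.5 × 340.64 × (0.0185)² = +0.05829202
ΔP/P ≈ -0.268250 + 0.05829202 = -0.20995798
New price ≈ 80.40 × (1 - 0.20995798) = 63.519378408.

$63.519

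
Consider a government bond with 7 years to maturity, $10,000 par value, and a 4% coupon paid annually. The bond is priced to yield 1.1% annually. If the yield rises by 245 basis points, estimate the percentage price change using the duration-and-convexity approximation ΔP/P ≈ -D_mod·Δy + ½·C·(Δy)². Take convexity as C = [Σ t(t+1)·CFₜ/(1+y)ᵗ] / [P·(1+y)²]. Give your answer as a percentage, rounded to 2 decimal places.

With y = 0.011:
  t   CF        PV=CF/(1+0.011)^t    t·PV        t(t+1)·PV
  1       400.00       395.6479       395.6479         791.2957
  2       400.00       391.3431       782.6862       2,348.0586
  3       400.00       387.0852     1,161.2555       4,645.0220
  4       400.00       382.8736     1,531.4942       7,657.4711
  5       400.00       378.7078     1,893.5388      11,361.2330
  6       400.00       374.5873     2,247.5238      15,732.6669
  7    10,400.00     9,633.3037    67,433.1256     539,465.0048
  Σ                 11,943.5484    75,445.2721     582,000.7521
P = 11,943.5484; D_Mac = 6.31682 yrs; D_mod = 6.24809 yrs; C = 47.67469.
Duration effect: -6.24809 × (+0.0245) = -0.153078
Convexity effect: 0.5 × 47.67469 × (0.0245)² = +0.0143084
ΔP/P ≈ -0.153078 + 0.0143084 = -0.138770 = -13.8770%.

-13.88%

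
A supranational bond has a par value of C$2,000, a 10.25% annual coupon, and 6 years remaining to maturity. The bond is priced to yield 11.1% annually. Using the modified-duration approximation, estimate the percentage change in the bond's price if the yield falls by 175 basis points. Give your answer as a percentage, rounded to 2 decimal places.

Periodic yield y = 0.111. Modified duration first:
  t   CF        PV=CF/(1+0.111)^t    t·PV
  1       205.00       184.5185       184.5185
  2       205.00       166.0832       332.1664
  3       205.00       149.4898       448.4695
  4       205.00       134.5543       538.2173
  5       205.00       121.1110       605.5550
  6     2,205.00     1,172.5307     7,035.1845
  Σ                  1,928.2876     9,144.1111
P = 1,928.2876; D_Mac = 4.74209 yrs; D_mod = 4.74209/(1+0.111) = 4.26831 yrs.
ΔP/P ≈ -D_mod · Δy = -4.26831 × (-0.0175) = +0.074695 = +7.4695%.

+7.47%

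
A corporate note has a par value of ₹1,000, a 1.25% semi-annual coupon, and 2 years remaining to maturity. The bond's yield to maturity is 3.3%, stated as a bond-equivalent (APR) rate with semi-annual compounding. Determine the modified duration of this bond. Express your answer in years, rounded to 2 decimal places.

1.95 years

Periodic yield y = 0.0165. First find Macaulay duration:
  t   CF        PV=CF/(1+0.0165)^t    t·PV
  1         6.25         6.1485         6.1485
  2         6.25         6.0487        12.0975
  3         6.25         5.9506        17.8517
  4     1,006.25       942.4892     3,769.9566
  Σ                    960.6370     3,806.0543
P = 960.6370; Macaulay duration = 3,806.0543 / 960.6370 = 3.96201 half-year periods = 1.98101 years.
Modified duration = D_Mac / (1 + y) = 1.98101 / 1.0165 = 1.94885 years.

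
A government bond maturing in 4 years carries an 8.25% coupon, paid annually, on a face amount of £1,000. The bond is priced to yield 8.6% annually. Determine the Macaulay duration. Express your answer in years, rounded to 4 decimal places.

Periodic yield y = 0.086. Discount each cash flow and weight by its year:
  t   CF        PV=CF/(1+0.086)^t    t·PV
  1        82.50        75.9669        75.9669
  2        82.50        69.9511       139.9021
  3        82.50        64.4117       193.2350
  4     1,082.50       778.2311     3,112.9246
  Σ                    988.5607     3,522.0285
Price P = Σ PV = 988.5607.
Macaulay duration = Σ(t·PV) / P = 3,522.0285 / 988.5607 = 3.56278 years.

3.5628 years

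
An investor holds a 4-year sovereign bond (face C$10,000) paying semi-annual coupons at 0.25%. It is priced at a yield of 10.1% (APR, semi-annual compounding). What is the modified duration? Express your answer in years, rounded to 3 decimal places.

Periodic yield y = 0.0505. First find Macaulay duration:
  t   CF        PV=CF/(1+0.0505)^t    t·PV
  1        12.50        11.8991        11.8991
  2        12.50        11.3271        22.6542
  3        12.50        10.7826        32.3477
  4        12.50        10.2642        41.0569
  5        12.50         9.7708        48.8540
  6        12.50         9.3011        55.8065
  7        12.50         8.8540        61.9777
  8    10,012.50     6,751.0928    54,008.7421
  Σ                  6,823.2915    54,283.3381
P = 6,823.2915; Macaulay duration = 54,283.3381 / 6,823.2915 = 7.95559 half-year periods = 3.97780 years.
Modified duration = D_Mac / (1 + y) = 3.97780 / 1.0505 = 3.78658 years.

3.787 years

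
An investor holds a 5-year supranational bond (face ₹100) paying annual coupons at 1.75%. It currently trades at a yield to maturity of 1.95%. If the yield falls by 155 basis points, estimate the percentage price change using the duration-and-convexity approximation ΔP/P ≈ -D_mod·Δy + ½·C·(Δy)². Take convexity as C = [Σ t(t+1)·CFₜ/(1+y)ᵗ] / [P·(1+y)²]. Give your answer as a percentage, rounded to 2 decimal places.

+7.67%

With y = 0.0195:
  t   CF        PV=CF/(1+0.0195)^t    t·PV        t(t+1)·PV
  1         1.75         1.7165         1.7165           3.4331
  2         1.75         1.6837         3.3674          10.1022
  3         1.75         1.6515         4.9545          19.8179
  4         1.75         1.6199         6.4796          32.3981
  5       101.75        92.3843       461.9216       2,771.5296
  Σ                     99.0559       478.4396       2,837.2808
P = 99.0559; D_Mac = 4.82999 yrs; D_mod = 4.73761 yrs; C = 27.55798.
Duration effect: -4.73761 × (-0.0155) = +0.073433
Convexity effect: 0.5 × 27.55798 × (-0.0155)² = +0.0033104
ΔP/P ≈ +0.073433 + 0.0033104 = +0.076743 = +7.6743%.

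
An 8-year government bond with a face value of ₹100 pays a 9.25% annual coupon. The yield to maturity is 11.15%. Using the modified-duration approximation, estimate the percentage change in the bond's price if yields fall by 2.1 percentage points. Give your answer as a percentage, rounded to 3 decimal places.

Periodic yield y = 0.1115. Modified duration first:
  t   CF        PV=CF/(1+0.1115)^t    t·PV
  1         9.25         8.3221         8.3221
  2         9.25         7.4873        14.9745
  3         9.25         6.7362        20.2085
  4         9.25         6.0604        24.2417
  5         9.25         5.4525        27.2624
  6         9.25         4.9055        29.4331
  7         9.25         4.4134        30.8940
  8       109.25        46.8971       375.1766
  Σ                     90.2745       530.5129
P = 90.2745; D_Mac = 5.87667 yrs; D_mod = 5.87667/(1+0.1115) = 5.28715 yrs.
ΔP/P ≈ -D_mod · Δy = -5.28715 × (-0.021) = +0.111030 = +11.1030%.

+11.103%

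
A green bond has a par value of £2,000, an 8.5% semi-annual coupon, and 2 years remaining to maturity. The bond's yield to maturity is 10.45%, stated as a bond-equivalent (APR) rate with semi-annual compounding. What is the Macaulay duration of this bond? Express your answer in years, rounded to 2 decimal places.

1.88 years

Periodic yield y = 0.05225. Discount each cash flow and weight by its period:
  t   CF        PV=CF/(1+0.05225)^t    t·PV
  1        85.00        80.7793        80.7793
  2        85.00        76.7681       153.5363
  3        85.00        72.9562       218.8686
  4     2,085.00     1,700.7102     6,802.8409
  Σ                  1,931.2138     7,256.0250
Price P = Σ PV = 1,931.2138.
Macaulay duration = Σ(t·PV) / P = 7,256.0250 / 1,931.2138 = 3.75724 half-year periods.
In years: 3.75724 / 2 = 1.87862 years.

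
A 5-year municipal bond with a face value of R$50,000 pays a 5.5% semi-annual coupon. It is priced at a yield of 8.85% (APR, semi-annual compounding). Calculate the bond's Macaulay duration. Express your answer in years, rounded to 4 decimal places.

Periodic yield y = 0.04425. Discount each cash flow and weight by its period:
  t   CF        PV=CF/(1+0.04425)^t    t·PV
  1     1,375.00     1,316.7345     1,316.7345
  2     1,375.00     1,260.9380     2,521.8760
  3     1,375.00     1,207.5059     3,622.5176
  4     1,375.00     1,156.3379     4,625.3516
  5     1,375.00     1,107.3382     5,536.6910
  6     1,375.00     1,060.4148     6,362.4890
  7     1,375.00     1,015.4799     7,108.3590
  8     1,375.00       972.4490     7,779.5919
  9     1,375.00       931.2415     8,381.1739
  10   51,375.00    33,320.1537   333,201.5366
  Σ                 43,348.5933   380,456.3209
Price P = Σ PV = 43,348.5933.
Macaulay duration = Σ(t·PV) / P = 380,456.3209 / 43,348.5933 = 8.77667 half-year periods.
In years: 8.77667 / 2 = 4.38834 years.

4.3883 years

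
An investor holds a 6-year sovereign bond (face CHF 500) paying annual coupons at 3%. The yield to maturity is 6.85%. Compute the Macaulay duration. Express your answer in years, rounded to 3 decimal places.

Periodic yield y = 0.0685. Discount each cash flow and weight by its year:
  t   CF        PV=CF/(1+0.0685)^t    t·PV
  1        15.00        14.0384        14.0384
  2        15.00        13.1384        26.2768
  3        15.00        12.2961        36.8883
  4        15.00        11.5078        46.0313
  5        15.00        10.7701        53.8504
  6       515.00       346.0669     2,076.4014
  Σ                    407.8177     2,253.4866
Price P = Σ PV = 407.8177.
Macaulay duration = Σ(t·PV) / P = 2,253.4866 / 407.8177 = 5.52572 years.

5.526 years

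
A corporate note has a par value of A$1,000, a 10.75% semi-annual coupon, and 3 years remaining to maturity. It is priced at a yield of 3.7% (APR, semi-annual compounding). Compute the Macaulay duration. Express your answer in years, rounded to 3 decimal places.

Periodic yield y = 0.0185. Discount each cash flow and weight by its period:
  t   CF        PV=CF/(1+0.0185)^t    t·PV
  1        53.75        52.7737        52.7737
  2        53.75        51.8151       103.6302
  3        53.75        50.8739       152.6218
  4        53.75        49.9499       199.7995
  5        53.75        49.0426       245.2129
  6     1,053.75       943.9987     5,663.9921
  Σ                  1,198.4539     6,418.0302
Price P = Σ PV = 1,198.4539.
Macaulay duration = Σ(t·PV) / P = 6,418.0302 / 1,198.4539 = 5.35526 half-year periods.
In years: 5.35526 / 2 = 2.67763 years.

2.678 years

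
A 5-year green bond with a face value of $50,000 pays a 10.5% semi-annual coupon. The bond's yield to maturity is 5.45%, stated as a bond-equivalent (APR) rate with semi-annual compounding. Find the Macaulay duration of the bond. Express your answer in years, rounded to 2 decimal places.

Periodic yield y = 0.02725. Discount each cash flow and weight by its period:
  t   CF        PV=CF/(1+0.02725)^t    t·PV
  1     2,625.00     2,555.3663     2,555.3663
  2     2,625.00     2,487.5797     4,975.1594
  3     2,625.00     2,421.5914     7,264.7741
  4     2,625.00     2,357.3535     9,429.4139
  5     2,625.00     2,294.8196    11,474.0982
  6     2,625.00     2,233.9446    13,403.6679
  7     2,625.00     2,174.6845    15,222.7915
  8     2,625.00     2,116.9963    16,935.9708
  9     2,625.00     2,060.8385    18,547.5465
  10   52,625.00    40,218.9390   402,189.3900
  Σ                 60,922.1135   501,998.1785
Price P = Σ PV = 60,922.1135.
Macaulay duration = Σ(t·PV) / P = 501,998.1785 / 60,922.1135 = 8.24000 half-year periods.
In years: 8.24000 / 2 = 4.12000 years.

4.12 years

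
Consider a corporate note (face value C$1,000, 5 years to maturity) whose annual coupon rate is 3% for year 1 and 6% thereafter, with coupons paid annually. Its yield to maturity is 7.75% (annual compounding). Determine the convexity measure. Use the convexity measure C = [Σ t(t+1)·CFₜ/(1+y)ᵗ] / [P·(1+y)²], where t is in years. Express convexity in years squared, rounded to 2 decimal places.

22.66

With y = 0.0775:
  t   CF        PV=CF/(1+0.0775)^t    t·PV        t(t+1)·PV
  1        30.00        27.8422        27.8422          55.6845
  2        60.00        51.6793       103.3586         310.0759
  3        60.00        47.9622       143.8867         575.5468
  4        60.00        44.5125       178.0501         890.2503
  5     1,060.00       729.8262     3,649.1312      21,894.7871
  Σ                    901.8225     4,102.2688      23,726.3445
P = 901.8225.
Convexity = Σ t(t+1)·PV / [P·(1+y)²] = 23,726.3445 / (901.8225 × 1.161006) = 22.66080.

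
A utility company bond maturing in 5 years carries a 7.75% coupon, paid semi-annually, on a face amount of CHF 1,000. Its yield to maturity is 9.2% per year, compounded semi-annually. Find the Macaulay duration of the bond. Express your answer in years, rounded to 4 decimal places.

4.2121 years

Periodic yield y = 0.046. Discount each cash flow and weight by its period:
  t   CF        PV=CF/(1+0.046)^t    t·PV
  1        38.75        37.0459        37.0459
  2        38.75        35.4167        70.8334
  3        38.75        33.8592       101.5776
  4        38.75        32.3702       129.4807
  5        38.75        30.9466       154.7331
  6        38.75        29.5857       177.5141
  7        38.75        28.2846       197.9921
  8        38.75        27.0407       216.3257
  9        38.75        25.8515       232.6639
  10    1,038.75       662.5127     6,625.1267
  Σ                    942.9138     7,943.2934
Price P = Σ PV = 942.9138.
Macaulay duration = Σ(t·PV) / P = 7,943.2934 / 942.9138 = 8.42420 half-year periods.
In years: 8.42420 / 2 = 4.21210 years.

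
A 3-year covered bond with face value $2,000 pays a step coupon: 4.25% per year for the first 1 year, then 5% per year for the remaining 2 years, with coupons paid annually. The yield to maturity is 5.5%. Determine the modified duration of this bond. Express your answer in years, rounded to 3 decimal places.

Periodic yield y = 0.055. First find Macaulay duration:
  t   CF        PV=CF/(1+0.055)^t    t·PV
  1        85.00        80.5687        80.5687
  2       100.00        89.8452       179.6905
  3     2,100.00     1,788.3887     5,365.1661
  Σ                  1,958.8027     5,625.4253
P = 1,958.8027; Macaulay duration = 5,625.4253 / 1,958.8027 = 2.87187 years.
Modified duration = D_Mac / (1 + y) = 2.87187 / 1.055 = 2.72215 years.

2.722 years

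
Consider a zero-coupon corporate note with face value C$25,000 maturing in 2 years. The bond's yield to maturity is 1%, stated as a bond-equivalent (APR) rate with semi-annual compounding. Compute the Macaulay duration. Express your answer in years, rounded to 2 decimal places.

2.00 years

A zero-coupon bond has a single cash flow at maturity, so its Macaulay duration equals its maturity: 2 years.
(Equivalently: 4 semi-annual periods ÷ 2 = 2 years.)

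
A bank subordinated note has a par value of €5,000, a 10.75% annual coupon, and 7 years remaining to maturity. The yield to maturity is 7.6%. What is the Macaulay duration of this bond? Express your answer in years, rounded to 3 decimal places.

Periodic yield y = 0.076. Discount each cash flow and weight by its year:
  t   CF        PV=CF/(1+0.076)^t    t·PV
  1       537.50       499.5353       499.5353
  2       537.50       464.2522       928.5043
  3       537.50       431.4611     1,294.3833
  4       537.50       400.9862     1,603.9446
  5       537.50       372.6637     1,863.3186
  6       537.50       346.3417     2,078.0505
  7     5,537.50     3,316.1017    23,212.7118
  Σ                  5,831.3419    31,480.4485
Price P = Σ PV = 5,831.3419.
Macaulay duration = Σ(t·PV) / P = 31,480.4485 / 5,831.3419 = 5.39849 years.

5.398 years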